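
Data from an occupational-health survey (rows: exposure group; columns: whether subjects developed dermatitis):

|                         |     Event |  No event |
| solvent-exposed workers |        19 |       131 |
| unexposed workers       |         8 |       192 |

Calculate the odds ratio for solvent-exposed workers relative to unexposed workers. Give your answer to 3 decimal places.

OR = (19 × 192) / (131 × 8) = 3648/1048 ≈ 3.481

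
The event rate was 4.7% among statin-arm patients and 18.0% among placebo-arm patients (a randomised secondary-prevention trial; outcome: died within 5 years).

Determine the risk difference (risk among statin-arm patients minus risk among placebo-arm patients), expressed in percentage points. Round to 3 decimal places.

RD ≈ -13.300

risk difference = 0.04700 − 0.18000 = -0.13300 → -13.300 percentage points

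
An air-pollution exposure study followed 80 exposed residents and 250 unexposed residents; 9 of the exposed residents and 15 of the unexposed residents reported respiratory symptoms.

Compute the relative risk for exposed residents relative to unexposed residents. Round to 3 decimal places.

RR: 1.875

risk, exposed residents = 9/80 = 0.1125
risk, unexposed residents = 15/250 = 0.0600
RR = 0.1125 / 0.0600 = 1.875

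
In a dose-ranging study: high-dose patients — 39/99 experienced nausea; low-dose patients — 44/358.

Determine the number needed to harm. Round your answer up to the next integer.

4

risk, high-dose patients = 39/99 = 0.393939
risk, low-dose patients = 44/358 = 0.122905
absolute risk difference = 0.271034
1 / 0.271034 = 3.690 → round up → 4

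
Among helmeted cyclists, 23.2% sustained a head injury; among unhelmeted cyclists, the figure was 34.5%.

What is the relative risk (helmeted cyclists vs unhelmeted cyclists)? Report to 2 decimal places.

RR = 0.2320 / 0.3450 = 0.67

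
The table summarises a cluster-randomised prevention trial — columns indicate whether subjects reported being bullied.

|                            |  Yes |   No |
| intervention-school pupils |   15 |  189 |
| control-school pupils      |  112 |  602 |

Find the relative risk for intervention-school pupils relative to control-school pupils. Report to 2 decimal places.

risk, intervention-school pupils = 15/204 = 0.0735
risk, control-school pupils = 112/714 = 0.1569
RR = 0.0735 / 0.1569 = 0.47

RR = 0.47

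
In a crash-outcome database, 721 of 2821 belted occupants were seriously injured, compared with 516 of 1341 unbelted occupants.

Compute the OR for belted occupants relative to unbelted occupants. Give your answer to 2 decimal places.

OR ≈ 0.55

odds, belted occupants = 721/2100 = 0.3433
odds, unbelted occupants = 516/825 = 0.6255
OR = 0.3433 / 0.6255 = 0.55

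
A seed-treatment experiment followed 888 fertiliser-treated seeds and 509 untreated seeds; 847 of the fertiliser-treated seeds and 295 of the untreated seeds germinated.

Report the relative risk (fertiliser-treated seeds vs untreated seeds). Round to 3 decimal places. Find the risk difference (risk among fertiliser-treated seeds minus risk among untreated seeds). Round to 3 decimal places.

RR = 1.646; RD = 0.374

risk, fertiliser-treated seeds = 847/888 = 0.9538
risk, untreated seeds = 295/509 = 0.5796
RR = 0.9538 / 0.5796 = 1.646
risk difference = 0.9538 − 0.5796 = 0.374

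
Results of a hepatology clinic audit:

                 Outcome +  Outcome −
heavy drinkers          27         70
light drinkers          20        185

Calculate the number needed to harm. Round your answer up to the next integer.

NNH: 6

risk, heavy drinkers = 27/97 = 0.278351
risk, light drinkers = 20/205 = 0.097561
absolute risk difference = 0.180790
1 / 0.180790 = 5.531 → round up → 6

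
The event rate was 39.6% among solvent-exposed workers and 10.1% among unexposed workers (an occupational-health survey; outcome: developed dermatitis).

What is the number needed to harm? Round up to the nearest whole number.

4

absolute risk difference = 0.295000
1 / 0.295000 = 3.390 → round up → 4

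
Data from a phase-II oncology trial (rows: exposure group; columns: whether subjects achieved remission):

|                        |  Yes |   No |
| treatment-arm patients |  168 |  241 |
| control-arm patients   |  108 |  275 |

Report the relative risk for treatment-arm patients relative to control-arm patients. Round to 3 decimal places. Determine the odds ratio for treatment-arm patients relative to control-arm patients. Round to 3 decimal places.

RR = 1.457; OR = 1.775

risk, treatment-arm patients = 168/409 = 0.4108
risk, control-arm patients = 108/383 = 0.2820
RR = 0.4108 / 0.2820 = 1.457
odds, treatment-arm patients = 168/241 = 0.6971
odds, control-arm patients = 108/275 = 0.3927
OR = 0.6971 / 0.3927 = 1.775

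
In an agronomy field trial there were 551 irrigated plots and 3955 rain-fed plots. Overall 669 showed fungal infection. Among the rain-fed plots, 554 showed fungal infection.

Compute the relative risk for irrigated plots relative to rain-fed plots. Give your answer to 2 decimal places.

irrigated plots with the outcome: 669 − 554 = 115
irrigated plots without the outcome: 551 − 115 = 436
rain-fed plots without the outcome: 3955 − 554 = 3401
risk, irrigated plots = 115/551 = 0.2087
risk, rain-fed plots = 554/3955 = 0.1401
RR = 0.2087 / 0.1401 = 1.49

1.49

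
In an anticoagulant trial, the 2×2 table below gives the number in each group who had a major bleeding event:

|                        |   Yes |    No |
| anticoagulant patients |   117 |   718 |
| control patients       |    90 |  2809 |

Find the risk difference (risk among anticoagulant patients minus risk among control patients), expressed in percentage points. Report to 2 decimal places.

risk, anticoagulant patients = 117/835 = 0.14012
risk, control patients = 90/2899 = 0.03105
risk difference = 0.14012 − 0.03105 = 0.10907 → 10.91 percentage points

10.91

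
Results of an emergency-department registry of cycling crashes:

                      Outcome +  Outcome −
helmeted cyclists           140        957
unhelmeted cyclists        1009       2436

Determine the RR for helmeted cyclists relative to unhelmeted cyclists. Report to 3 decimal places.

RR = 0.436

risk, helmeted cyclists = 140/1097 = 0.1276
risk, unhelmeted cyclists = 1009/3445 = 0.2929
RR = 0.1276 / 0.2929 = 0.436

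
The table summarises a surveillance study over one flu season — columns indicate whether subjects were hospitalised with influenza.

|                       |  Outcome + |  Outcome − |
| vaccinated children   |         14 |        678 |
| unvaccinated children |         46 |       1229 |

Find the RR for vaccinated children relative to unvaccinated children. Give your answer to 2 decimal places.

RR = 0.56

risk, vaccinated children = 14/692 = 0.02023
risk, unvaccinated children = 46/1275 = 0.03608
RR = 0.02023 / 0.03608 = 0.56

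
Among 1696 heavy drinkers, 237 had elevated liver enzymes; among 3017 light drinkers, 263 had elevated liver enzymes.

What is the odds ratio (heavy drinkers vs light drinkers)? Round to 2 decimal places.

odds, heavy drinkers = 237/1459 = 0.1624
odds, light drinkers = 263/2754 = 0.0955
OR = 0.1624 / 0.0955 = 1.70

1.70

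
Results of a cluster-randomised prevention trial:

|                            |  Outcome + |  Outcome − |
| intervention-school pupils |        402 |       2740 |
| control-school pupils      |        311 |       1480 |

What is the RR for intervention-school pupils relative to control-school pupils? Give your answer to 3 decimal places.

RR: 0.737

risk, intervention-school pupils = 402/3142 = 0.1279
risk, control-school pupils = 311/1791 = 0.1736
RR = 0.1279 / 0.1736 = 0.737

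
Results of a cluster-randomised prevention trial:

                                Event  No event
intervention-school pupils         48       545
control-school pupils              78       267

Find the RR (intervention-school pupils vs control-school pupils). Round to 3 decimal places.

risk, intervention-school pupils = 48/593 = 0.0809
risk, control-school pupils = 78/345 = 0.2261
RR = 0.0809 / 0.2261 = 0.358

0.358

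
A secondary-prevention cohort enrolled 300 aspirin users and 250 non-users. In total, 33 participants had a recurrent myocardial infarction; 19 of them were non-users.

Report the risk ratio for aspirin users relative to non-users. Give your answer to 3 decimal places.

RR: 0.614

aspirin users with the outcome: 33 − 19 = 14
aspirin users without the outcome: 300 − 14 = 286
non-users without the outcome: 250 − 19 = 231
risk, aspirin users = 14/300 = 0.04667
risk, non-users = 19/250 = 0.07600
RR = 0.04667 / 0.07600 = 0.614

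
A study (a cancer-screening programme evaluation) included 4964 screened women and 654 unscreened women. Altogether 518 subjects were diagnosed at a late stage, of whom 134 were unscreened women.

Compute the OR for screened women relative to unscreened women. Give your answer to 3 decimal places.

screened women with the outcome: 518 − 134 = 384
screened women without the outcome: 4964 − 384 = 4580
unscreened women without the outcome: 654 − 134 = 520
OR = (384 × 520) / (4580 × 134) = 199680/613720 ≈ 0.325

OR: 0.325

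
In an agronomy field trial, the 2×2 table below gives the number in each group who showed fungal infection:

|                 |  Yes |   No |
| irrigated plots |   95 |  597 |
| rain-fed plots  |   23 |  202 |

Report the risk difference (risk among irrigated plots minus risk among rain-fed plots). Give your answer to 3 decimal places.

RD = 0.035

risk, irrigated plots = 95/692 = 0.1373
risk, rain-fed plots = 23/225 = 0.1022
risk difference = 0.1373 − 0.1022 = 0.035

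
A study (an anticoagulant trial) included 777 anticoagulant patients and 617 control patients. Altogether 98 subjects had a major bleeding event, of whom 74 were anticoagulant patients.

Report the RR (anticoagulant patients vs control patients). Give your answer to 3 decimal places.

RR ≈ 2.448

anticoagulant patients without the outcome: 777 − 74 = 703
control patients with the outcome: 98 − 74 = 24
control patients without the outcome: 617 − 24 = 593
risk, anticoagulant patients = 74/777 = 0.09524
risk, control patients = 24/617 = 0.03890
RR = 0.09524 / 0.03890 = 2.448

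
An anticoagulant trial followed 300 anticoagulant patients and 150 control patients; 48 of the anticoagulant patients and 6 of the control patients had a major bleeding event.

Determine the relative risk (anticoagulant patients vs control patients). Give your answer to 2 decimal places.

4.00

risk, anticoagulant patients = 48/300 = 0.16000
risk, control patients = 6/150 = 0.04000
RR = 0.16000 / 0.04000 = 4.00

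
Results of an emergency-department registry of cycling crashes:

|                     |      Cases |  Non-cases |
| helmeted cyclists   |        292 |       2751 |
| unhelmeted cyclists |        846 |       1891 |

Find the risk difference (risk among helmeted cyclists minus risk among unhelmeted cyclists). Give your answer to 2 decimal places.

RD: -0.21

risk, helmeted cyclists = 292/3043 = 0.0960
risk, unhelmeted cyclists = 846/2737 = 0.3091
risk difference = 0.0960 − 0.3091 = -0.21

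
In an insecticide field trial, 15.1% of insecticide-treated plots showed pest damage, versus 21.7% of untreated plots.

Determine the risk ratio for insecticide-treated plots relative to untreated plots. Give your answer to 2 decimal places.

RR = 0.1510 / 0.2170 = 0.70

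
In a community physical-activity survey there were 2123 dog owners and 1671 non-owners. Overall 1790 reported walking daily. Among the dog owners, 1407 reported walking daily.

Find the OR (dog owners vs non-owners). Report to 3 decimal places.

dog owners without the outcome: 2123 − 1407 = 716
non-owners with the outcome: 1790 − 1407 = 383
non-owners without the outcome: 1671 − 383 = 1288
odds, dog owners = 1407/716 = 1.9651
odds, non-owners = 383/1288 = 0.2974
OR = 1.9651 / 0.2974 = 6.608

6.608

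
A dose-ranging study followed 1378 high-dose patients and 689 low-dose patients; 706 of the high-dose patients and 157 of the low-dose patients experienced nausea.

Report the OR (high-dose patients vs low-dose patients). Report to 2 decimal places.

OR = (706 × 532) / (672 × 157) = 375592/105504 ≈ 3.56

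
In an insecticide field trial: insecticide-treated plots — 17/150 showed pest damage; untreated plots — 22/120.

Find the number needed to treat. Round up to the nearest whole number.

NNT ≈ 15

risk, insecticide-treated plots = 17/150 = 0.113333
risk, untreated plots = 22/120 = 0.183333
absolute risk difference = 0.070000
1 / 0.070000 = 14.286 → round up → 15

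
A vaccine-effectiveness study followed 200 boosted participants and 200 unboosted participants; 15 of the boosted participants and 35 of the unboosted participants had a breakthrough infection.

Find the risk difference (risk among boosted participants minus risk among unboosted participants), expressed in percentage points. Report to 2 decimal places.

risk, boosted participants = 15/200 = 0.0750
risk, unboosted participants = 35/200 = 0.1750
risk difference = 0.0750 − 0.1750 = -0.1000 → -10.00 percentage points

-10.00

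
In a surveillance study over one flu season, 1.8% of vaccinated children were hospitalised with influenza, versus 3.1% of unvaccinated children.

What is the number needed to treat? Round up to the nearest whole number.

77

absolute risk difference = 0.013000
1 / 0.013000 = 76.923 → round up → 77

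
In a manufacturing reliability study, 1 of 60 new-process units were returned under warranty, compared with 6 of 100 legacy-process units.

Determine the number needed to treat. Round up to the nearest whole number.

24

risk, new-process units = 1/60 = 0.016667
risk, legacy-process units = 6/100 = 0.060000
absolute risk difference = 0.043333
1 / 0.043333 = 23.077 → round up → 24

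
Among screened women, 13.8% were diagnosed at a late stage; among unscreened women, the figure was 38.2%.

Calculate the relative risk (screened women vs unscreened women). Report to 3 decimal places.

RR = 0.1380 / 0.3820 = 0.361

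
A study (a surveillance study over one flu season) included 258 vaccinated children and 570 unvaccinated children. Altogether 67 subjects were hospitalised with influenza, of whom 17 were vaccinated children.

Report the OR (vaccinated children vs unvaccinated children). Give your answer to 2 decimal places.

vaccinated children without the outcome: 258 − 17 = 241
unvaccinated children with the outcome: 67 − 17 = 50
unvaccinated children without the outcome: 570 − 50 = 520
OR = (17 × 520) / (241 × 50) = 8840/12050 ≈ 0.73

OR: 0.73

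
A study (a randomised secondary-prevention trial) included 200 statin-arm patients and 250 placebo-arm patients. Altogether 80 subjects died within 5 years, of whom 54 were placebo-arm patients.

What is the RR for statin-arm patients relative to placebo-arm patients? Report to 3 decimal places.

RR: 0.602

statin-arm patients with the outcome: 80 − 54 = 26
statin-arm patients without the outcome: 200 − 26 = 174
placebo-arm patients without the outcome: 250 − 54 = 196
risk, statin-arm patients = 26/200 = 0.1300
risk, placebo-arm patients = 54/250 = 0.2160
RR = 0.1300 / 0.2160 = 0.602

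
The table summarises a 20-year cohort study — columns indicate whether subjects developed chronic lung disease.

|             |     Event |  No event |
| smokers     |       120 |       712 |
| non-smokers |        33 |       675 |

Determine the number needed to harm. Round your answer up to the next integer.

risk, smokers = 120/832 = 0.144231
risk, non-smokers = 33/708 = 0.046610
absolute risk difference = 0.097621
1 / 0.097621 = 10.244 → round up → 11

NNH: 11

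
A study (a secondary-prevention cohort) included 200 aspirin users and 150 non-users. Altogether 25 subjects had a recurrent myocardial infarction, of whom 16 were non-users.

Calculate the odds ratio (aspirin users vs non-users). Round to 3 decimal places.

OR = 0.395

aspirin users with the outcome: 25 − 16 = 9
aspirin users without the outcome: 200 − 9 = 191
non-users without the outcome: 150 − 16 = 134
OR = (9 × 134) / (191 × 16) = 1206/3056 ≈ 0.395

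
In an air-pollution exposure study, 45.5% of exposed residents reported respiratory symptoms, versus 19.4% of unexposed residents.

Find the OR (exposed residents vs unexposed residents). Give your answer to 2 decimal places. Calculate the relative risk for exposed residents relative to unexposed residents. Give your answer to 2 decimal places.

odds, exposed residents = 0.4550/0.5450 = 0.8349
odds, unexposed residents = 0.1940/0.8060 = 0.2407
OR = 0.8349 / 0.2407 = 3.47
RR = 0.4550 / 0.1940 = 2.35

OR = 3.47; RR = 2.35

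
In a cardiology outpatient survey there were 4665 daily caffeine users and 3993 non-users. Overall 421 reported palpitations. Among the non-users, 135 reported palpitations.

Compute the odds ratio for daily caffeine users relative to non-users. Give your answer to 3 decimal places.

1.866

daily caffeine users with the outcome: 421 − 135 = 286
daily caffeine users without the outcome: 4665 − 286 = 4379
non-users without the outcome: 3993 − 135 = 3858
OR = (286 × 3858) / (4379 × 135) = 1103388/591165 ≈ 1.866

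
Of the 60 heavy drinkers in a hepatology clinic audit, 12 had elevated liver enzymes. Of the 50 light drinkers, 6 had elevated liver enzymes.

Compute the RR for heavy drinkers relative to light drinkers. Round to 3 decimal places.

risk, heavy drinkers = 12/60 = 0.2000
risk, light drinkers = 6/50 = 0.1200
RR = 0.2000 / 0.1200 = 1.667

RR: 1.667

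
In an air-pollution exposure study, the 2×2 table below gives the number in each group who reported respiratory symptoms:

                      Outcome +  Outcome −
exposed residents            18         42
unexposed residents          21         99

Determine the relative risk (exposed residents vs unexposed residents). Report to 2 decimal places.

risk, exposed residents = 18/60 = 0.3000
risk, unexposed residents = 21/120 = 0.1750
RR = 0.3000 / 0.1750 = 1.71

RR: 1.71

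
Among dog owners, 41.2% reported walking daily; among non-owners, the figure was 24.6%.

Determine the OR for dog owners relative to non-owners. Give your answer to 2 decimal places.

OR ≈ 2.15

odds, dog owners = 0.4120/0.5880 = 0.7007
odds, non-owners = 0.2460/0.7540 = 0.3263
OR = 0.7007 / 0.3263 = 2.15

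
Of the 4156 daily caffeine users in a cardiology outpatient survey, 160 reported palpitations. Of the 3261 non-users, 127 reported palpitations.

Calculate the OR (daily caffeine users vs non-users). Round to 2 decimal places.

OR = (160 × 3134) / (3996 × 127) = 501440/507492 ≈ 0.99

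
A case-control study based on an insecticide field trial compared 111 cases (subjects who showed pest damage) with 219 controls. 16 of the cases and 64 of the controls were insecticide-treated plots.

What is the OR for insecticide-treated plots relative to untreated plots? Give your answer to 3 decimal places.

OR = 0.408

odds, insecticide-treated plots = 16/64 = 0.2500
odds, untreated plots = 95/155 = 0.6129
OR = 0.2500 / 0.6129 = 0.408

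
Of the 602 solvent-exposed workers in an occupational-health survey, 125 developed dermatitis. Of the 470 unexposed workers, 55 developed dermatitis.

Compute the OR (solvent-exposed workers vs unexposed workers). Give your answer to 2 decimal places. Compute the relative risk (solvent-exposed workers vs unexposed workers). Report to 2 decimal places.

OR = 1.98; RR = 1.77

odds, solvent-exposed workers = 125/477 = 0.2621
odds, unexposed workers = 55/415 = 0.1325
OR = 0.2621 / 0.1325 = 1.98
risk, solvent-exposed workers = 125/602 = 0.2076
risk, unexposed workers = 55/470 = 0.1170
RR = 0.2076 / 0.1170 = 1.77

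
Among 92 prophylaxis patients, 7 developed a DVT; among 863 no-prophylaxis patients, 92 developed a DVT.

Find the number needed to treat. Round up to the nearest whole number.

risk, prophylaxis patients = 7/92 = 0.076087
risk, no-prophylaxis patients = 92/863 = 0.106605
absolute risk difference = 0.030518
1 / 0.030518 = 32.768 → round up → 33

NNT = 33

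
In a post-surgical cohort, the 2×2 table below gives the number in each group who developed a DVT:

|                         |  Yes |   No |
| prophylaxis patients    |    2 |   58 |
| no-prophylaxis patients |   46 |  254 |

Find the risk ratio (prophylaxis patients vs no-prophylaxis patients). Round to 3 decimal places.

risk, prophylaxis patients = 2/60 = 0.03333
risk, no-prophylaxis patients = 46/300 = 0.15333
RR = 0.03333 / 0.15333 = 0.217

RR ≈ 0.217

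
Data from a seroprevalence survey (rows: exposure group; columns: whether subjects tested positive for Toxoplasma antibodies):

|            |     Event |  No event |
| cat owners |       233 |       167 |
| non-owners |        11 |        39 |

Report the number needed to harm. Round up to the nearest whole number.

3

risk, cat owners = 233/400 = 0.582500
risk, non-owners = 11/50 = 0.220000
absolute risk difference = 0.362500
1 / 0.362500 = 2.759 → round up → 3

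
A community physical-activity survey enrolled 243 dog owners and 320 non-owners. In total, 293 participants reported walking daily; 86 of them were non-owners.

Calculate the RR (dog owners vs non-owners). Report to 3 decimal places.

dog owners with the outcome: 293 − 86 = 207
dog owners without the outcome: 243 − 207 = 36
non-owners without the outcome: 320 − 86 = 234
risk, dog owners = 207/243 = 0.8519
risk, non-owners = 86/320 = 0.2687
RR = 0.8519 / 0.2687 = 3.170

3.170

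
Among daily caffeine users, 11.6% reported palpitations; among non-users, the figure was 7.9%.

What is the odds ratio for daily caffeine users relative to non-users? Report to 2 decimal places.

odds, daily caffeine users = 0.1160/0.8840 = 0.1312
odds, non-users = 0.0790/0.9210 = 0.0858
OR = 0.1312 / 0.0858 = 1.53

OR: 1.53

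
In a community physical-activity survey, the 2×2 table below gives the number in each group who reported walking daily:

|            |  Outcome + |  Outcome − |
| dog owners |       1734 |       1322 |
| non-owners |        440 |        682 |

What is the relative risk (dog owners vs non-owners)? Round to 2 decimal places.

risk, dog owners = 1734/3056 = 0.5674
risk, non-owners = 440/1122 = 0.3922
RR = 0.5674 / 0.3922 = 1.45

1.45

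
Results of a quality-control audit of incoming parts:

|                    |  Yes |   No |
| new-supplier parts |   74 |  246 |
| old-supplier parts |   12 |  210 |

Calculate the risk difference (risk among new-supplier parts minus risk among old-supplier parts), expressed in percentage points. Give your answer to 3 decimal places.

RD = 17.720

risk, new-supplier parts = 74/320 = 0.2313
risk, old-supplier parts = 12/222 = 0.0541
risk difference = 0.2313 − 0.0541 = 0.1772 → 17.720 percentage points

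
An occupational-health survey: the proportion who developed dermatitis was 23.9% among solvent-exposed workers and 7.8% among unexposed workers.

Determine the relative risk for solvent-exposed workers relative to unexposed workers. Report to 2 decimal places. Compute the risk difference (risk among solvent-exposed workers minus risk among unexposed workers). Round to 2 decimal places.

RR = 3.06; RD = 0.16

RR = 0.2390 / 0.0780 = 3.06
risk difference = 0.2390 − 0.0780 = 0.16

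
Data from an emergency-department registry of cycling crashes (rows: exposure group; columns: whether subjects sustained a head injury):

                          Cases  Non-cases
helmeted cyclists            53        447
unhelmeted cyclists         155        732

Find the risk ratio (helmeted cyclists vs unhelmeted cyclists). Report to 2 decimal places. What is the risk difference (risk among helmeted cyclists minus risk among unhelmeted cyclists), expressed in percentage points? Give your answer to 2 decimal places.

risk, helmeted cyclists = 53/500 = 0.1060
risk, unhelmeted cyclists = 155/887 = 0.1747
RR = 0.1060 / 0.1747 = 0.61
risk difference = 0.1060 − 0.1747 = -0.0687 → -6.87 percentage points

RR = 0.61; RD = -6.87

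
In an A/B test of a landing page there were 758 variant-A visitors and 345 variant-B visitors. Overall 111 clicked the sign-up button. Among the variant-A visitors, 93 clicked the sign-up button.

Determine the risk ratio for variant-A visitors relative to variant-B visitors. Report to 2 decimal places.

variant-A visitors without the outcome: 758 − 93 = 665
variant-B visitors with the outcome: 111 − 93 = 18
variant-B visitors without the outcome: 345 − 18 = 327
risk, variant-A visitors = 93/758 = 0.1227
risk, variant-B visitors = 18/345 = 0.0522
RR = 0.1227 / 0.0522 = 2.35

2.35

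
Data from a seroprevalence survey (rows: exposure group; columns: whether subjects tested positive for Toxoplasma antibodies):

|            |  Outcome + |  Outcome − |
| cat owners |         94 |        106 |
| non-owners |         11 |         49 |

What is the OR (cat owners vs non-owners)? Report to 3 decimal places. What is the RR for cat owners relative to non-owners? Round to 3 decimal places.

odds, cat owners = 94/106 = 0.8868
odds, non-owners = 11/49 = 0.2245
OR = 0.8868 / 0.2245 = 3.950
risk, cat owners = 94/200 = 0.4700
risk, non-owners = 11/60 = 0.1833
RR = 0.4700 / 0.1833 = 2.564

OR = 3.950; RR = 2.564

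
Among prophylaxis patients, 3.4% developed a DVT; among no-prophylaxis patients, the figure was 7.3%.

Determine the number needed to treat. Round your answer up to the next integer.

NNT ≈ 26

absolute risk difference = 0.039000
1 / 0.039000 = 25.641 → round up → 26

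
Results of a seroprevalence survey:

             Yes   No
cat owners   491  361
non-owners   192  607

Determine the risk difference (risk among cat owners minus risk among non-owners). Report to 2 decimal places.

0.34

risk, cat owners = 491/852 = 0.5763
risk, non-owners = 192/799 = 0.2403
risk difference = 0.5763 − 0.2403 = 0.34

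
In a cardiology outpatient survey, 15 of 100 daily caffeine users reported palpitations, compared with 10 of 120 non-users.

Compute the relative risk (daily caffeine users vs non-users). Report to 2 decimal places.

risk, daily caffeine users = 15/100 = 0.1500
risk, non-users = 10/120 = 0.0833
RR = 0.1500 / 0.0833 = 1.80

RR ≈ 1.80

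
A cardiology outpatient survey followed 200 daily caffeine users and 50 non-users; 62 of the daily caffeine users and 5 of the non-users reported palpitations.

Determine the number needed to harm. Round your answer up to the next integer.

risk, daily caffeine users = 62/200 = 0.310000
risk, non-users = 5/50 = 0.100000
absolute risk difference = 0.210000
1 / 0.210000 = 4.762 → round up → 5

5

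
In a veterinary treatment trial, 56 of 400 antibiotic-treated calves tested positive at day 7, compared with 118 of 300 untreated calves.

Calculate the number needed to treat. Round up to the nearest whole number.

NNT ≈ 4

risk, antibiotic-treated calves = 56/400 = 0.140000
risk, untreated calves = 118/300 = 0.393333
absolute risk difference = 0.253333
1 / 0.253333 = 3.947 → round up → 4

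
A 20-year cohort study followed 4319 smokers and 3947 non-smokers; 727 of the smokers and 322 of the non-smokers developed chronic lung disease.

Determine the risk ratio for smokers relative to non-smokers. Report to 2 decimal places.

risk, smokers = 727/4319 = 0.1683
risk, non-smokers = 322/3947 = 0.0816
RR = 0.1683 / 0.0816 = 2.06

RR: 2.06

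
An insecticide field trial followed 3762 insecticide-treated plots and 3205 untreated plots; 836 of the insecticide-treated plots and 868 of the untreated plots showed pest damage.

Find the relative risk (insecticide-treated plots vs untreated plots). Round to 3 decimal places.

RR = 0.821

risk, insecticide-treated plots = 836/3762 = 0.2222
risk, untreated plots = 868/3205 = 0.2708
RR = 0.2222 / 0.2708 = 0.821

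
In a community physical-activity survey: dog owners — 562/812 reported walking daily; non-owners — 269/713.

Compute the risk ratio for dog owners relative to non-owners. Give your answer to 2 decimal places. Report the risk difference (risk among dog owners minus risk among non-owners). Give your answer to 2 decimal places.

risk, dog owners = 562/812 = 0.6921
risk, non-owners = 269/713 = 0.3773
RR = 0.6921 / 0.3773 = 1.83
risk difference = 0.6921 − 0.3773 = 0.31

RR = 1.83; RD = 0.31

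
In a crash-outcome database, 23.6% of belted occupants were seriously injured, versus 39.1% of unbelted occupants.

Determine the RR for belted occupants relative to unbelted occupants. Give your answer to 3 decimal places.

RR = 0.2360 / 0.3910 = 0.604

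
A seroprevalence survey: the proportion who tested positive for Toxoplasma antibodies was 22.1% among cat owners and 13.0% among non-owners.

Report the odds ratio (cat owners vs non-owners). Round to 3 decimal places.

odds, cat owners = 0.2210/0.7790 = 0.2837
odds, non-owners = 0.1300/0.8700 = 0.1494
OR = 0.2837 / 0.1494 = 1.899

1.899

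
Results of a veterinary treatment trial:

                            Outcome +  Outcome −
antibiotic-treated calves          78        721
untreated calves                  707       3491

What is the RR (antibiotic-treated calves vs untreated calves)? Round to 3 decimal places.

risk, antibiotic-treated calves = 78/799 = 0.0976
risk, untreated calves = 707/4198 = 0.1684
RR = 0.0976 / 0.1684 = 0.580

RR ≈ 0.580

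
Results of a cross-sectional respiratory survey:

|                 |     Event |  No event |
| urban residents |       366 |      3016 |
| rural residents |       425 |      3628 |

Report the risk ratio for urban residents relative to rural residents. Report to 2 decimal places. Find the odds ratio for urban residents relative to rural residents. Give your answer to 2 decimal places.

risk, urban residents = 366/3382 = 0.1082
risk, rural residents = 425/4053 = 0.1049
RR = 0.1082 / 0.1049 = 1.03
OR = (366 × 3628) / (3016 × 425) = 1327848/1281800 ≈ 1.04

RR = 1.03; OR = 1.04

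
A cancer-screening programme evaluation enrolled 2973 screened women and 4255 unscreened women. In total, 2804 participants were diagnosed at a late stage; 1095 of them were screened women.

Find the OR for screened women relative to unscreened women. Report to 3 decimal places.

screened women without the outcome: 2973 − 1095 = 1878
unscreened women with the outcome: 2804 − 1095 = 1709
unscreened women without the outcome: 4255 − 1709 = 2546
OR = (1095 × 2546) / (1878 × 1709) = 2787870/3209502 ≈ 0.869

OR ≈ 0.869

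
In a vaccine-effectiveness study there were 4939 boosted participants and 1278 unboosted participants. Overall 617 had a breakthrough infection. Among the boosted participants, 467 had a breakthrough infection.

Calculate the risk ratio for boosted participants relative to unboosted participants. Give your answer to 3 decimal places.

RR ≈ 0.806

boosted participants without the outcome: 4939 − 467 = 4472
unboosted participants with the outcome: 617 − 467 = 150
unboosted participants without the outcome: 1278 − 150 = 1128
risk, boosted participants = 467/4939 = 0.0946
risk, unboosted participants = 150/1278 = 0.1174
RR = 0.0946 / 0.1174 = 0.806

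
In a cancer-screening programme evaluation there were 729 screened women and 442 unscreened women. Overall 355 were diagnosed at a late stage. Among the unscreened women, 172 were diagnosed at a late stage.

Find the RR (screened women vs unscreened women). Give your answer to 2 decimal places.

screened women with the outcome: 355 − 172 = 183
screened women without the outcome: 729 − 183 = 546
unscreened women without the outcome: 442 − 172 = 270
risk, screened women = 183/729 = 0.2510
risk, unscreened women = 172/442 = 0.3891
RR = 0.2510 / 0.3891 = 0.65

RR = 0.65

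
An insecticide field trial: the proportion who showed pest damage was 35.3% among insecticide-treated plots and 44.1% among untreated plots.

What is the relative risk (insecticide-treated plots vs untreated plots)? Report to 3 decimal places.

RR = 0.3530 / 0.4410 = 0.800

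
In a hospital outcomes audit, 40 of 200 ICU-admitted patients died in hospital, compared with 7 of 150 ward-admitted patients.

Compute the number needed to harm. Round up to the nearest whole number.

risk, ICU-admitted patients = 40/200 = 0.200000
risk, ward-admitted patients = 7/150 = 0.046667
absolute risk difference = 0.153333
1 / 0.153333 = 6.522 → round up → 7

NNH ≈ 7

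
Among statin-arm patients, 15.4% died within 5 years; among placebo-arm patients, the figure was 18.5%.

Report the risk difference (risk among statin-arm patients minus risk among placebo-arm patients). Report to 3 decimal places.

risk difference = 0.1540 − 0.1850 = -0.031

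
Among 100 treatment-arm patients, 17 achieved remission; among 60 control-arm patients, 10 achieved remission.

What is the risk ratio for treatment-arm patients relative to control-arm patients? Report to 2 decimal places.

risk, treatment-arm patients = 17/100 = 0.1700
risk, control-arm patients = 10/60 = 0.1667
RR = 0.1700 / 0.1667 = 1.02

1.02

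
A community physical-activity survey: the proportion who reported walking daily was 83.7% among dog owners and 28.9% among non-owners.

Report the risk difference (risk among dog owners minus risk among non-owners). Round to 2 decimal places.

risk difference = 0.8370 − 0.2890 = 0.55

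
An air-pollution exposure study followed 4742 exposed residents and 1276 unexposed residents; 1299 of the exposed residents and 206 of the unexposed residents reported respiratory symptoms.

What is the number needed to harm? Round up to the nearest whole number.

risk, exposed residents = 1299/4742 = 0.273935
risk, unexposed residents = 206/1276 = 0.161442
absolute risk difference = 0.112493
1 / 0.112493 = 8.889 → round up → 9

NNH = 9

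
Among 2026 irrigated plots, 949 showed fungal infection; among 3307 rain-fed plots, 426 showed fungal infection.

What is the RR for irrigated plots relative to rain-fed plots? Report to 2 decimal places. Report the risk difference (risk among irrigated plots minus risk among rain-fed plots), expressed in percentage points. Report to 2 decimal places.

RR = 3.64; RD = 33.96

risk, irrigated plots = 949/2026 = 0.4684
risk, rain-fed plots = 426/3307 = 0.1288
RR = 0.4684 / 0.1288 = 3.64
risk difference = 0.4684 − 0.1288 = 0.3396 → 33.96 percentage points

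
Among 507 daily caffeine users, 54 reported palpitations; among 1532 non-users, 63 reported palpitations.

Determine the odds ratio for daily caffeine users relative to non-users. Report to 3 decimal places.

OR = (54 × 1469) / (453 × 63) = 79326/28539 ≈ 2.780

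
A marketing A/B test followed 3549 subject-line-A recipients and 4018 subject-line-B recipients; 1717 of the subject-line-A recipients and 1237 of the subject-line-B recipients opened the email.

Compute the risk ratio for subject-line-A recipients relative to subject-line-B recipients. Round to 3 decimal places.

1.571

risk, subject-line-A recipients = 1717/3549 = 0.4838
risk, subject-line-B recipients = 1237/4018 = 0.3079
RR = 0.4838 / 0.3079 = 1.571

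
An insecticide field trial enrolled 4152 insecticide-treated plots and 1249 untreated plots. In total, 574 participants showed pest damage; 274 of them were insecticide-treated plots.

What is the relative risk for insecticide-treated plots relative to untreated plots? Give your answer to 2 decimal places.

insecticide-treated plots without the outcome: 4152 − 274 = 3878
untreated plots with the outcome: 574 − 274 = 300
untreated plots without the outcome: 1249 − 300 = 949
risk, insecticide-treated plots = 274/4152 = 0.0660
risk, untreated plots = 300/1249 = 0.2402
RR = 0.0660 / 0.2402 = 0.27

0.27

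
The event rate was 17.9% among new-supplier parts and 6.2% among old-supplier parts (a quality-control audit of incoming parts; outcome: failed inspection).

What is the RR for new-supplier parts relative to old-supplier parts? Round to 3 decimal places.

RR = 0.1790 / 0.0620 = 2.887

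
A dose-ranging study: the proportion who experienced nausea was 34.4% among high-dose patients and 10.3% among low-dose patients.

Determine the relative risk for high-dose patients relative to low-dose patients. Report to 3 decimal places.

RR = 0.3440 / 0.1030 = 3.340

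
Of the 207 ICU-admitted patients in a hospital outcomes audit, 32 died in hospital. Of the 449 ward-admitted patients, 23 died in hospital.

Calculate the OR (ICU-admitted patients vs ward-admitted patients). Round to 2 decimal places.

3.39

odds, ICU-admitted patients = 32/175 = 0.1829
odds, ward-admitted patients = 23/426 = 0.0540
OR = 0.1829 / 0.0540 = 3.39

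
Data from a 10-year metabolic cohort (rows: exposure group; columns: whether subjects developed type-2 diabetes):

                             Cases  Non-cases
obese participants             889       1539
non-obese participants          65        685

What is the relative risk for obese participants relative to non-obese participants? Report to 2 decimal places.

4.22

risk, obese participants = 889/2428 = 0.3661
risk, non-obese participants = 65/750 = 0.0867
RR = 0.3661 / 0.0867 = 4.22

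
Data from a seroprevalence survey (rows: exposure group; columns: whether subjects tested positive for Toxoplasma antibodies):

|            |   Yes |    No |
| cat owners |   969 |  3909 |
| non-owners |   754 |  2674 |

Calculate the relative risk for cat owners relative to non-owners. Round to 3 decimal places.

risk, cat owners = 969/4878 = 0.1986
risk, non-owners = 754/3428 = 0.2200
RR = 0.1986 / 0.2200 = 0.903

0.903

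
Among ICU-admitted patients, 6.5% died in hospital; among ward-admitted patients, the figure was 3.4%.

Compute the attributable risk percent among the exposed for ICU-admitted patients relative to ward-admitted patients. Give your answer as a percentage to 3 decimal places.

AR% = (0.06500 − 0.03400) / 0.06500 = 0.4769 → 47.692%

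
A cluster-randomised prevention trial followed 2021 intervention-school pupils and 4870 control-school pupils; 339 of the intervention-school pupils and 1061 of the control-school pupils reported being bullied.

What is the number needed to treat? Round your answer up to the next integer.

risk, intervention-school pupils = 339/2021 = 0.167739
risk, control-school pupils = 1061/4870 = 0.217864
absolute risk difference = 0.050126
1 / 0.050126 = 19.950 → round up → 20

NNT ≈ 20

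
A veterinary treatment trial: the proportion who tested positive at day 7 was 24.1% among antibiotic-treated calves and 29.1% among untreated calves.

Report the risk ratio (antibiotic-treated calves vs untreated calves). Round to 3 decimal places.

RR = 0.2410 / 0.2910 = 0.828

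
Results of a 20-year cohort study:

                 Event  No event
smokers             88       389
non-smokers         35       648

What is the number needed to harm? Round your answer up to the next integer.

risk, smokers = 88/477 = 0.184486
risk, non-smokers = 35/683 = 0.051245
absolute risk difference = 0.133242
1 / 0.133242 = 7.505 → round up → 8

NNH ≈ 8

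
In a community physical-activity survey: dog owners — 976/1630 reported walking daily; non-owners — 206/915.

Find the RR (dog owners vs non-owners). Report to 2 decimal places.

RR = 2.66

risk, dog owners = 976/1630 = 0.5988
risk, non-owners = 206/915 = 0.2251
RR = 0.5988 / 0.2251 = 2.66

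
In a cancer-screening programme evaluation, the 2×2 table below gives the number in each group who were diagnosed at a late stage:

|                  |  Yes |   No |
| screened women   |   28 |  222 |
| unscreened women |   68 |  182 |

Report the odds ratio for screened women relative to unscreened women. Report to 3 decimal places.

OR = (28 × 182) / (222 × 68) = 5096/15096 ≈ 0.338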